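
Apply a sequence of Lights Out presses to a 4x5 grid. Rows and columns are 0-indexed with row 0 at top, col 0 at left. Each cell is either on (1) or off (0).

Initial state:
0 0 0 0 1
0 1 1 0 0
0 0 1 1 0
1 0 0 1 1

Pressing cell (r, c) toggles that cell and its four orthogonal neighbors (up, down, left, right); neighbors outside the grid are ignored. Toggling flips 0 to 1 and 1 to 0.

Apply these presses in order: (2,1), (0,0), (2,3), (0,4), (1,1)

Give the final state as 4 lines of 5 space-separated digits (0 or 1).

Answer: 1 0 0 1 0
0 1 0 1 1
1 0 1 0 1
1 1 0 0 1

Derivation:
After press 1 at (2,1):
0 0 0 0 1
0 0 1 0 0
1 1 0 1 0
1 1 0 1 1

After press 2 at (0,0):
1 1 0 0 1
1 0 1 0 0
1 1 0 1 0
1 1 0 1 1

After press 3 at (2,3):
1 1 0 0 1
1 0 1 1 0
1 1 1 0 1
1 1 0 0 1

After press 4 at (0,4):
1 1 0 1 0
1 0 1 1 1
1 1 1 0 1
1 1 0 0 1

After press 5 at (1,1):
1 0 0 1 0
0 1 0 1 1
1 0 1 0 1
1 1 0 0 1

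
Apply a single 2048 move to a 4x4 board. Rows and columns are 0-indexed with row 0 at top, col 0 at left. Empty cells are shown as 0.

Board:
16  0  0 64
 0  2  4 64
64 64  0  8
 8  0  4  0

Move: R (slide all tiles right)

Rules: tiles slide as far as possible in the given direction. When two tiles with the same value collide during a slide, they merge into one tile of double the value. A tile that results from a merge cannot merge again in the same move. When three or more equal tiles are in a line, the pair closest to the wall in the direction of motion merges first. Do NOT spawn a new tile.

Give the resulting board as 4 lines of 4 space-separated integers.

Answer:   0   0  16  64
  0   2   4  64
  0   0 128   8
  0   0   8   4

Derivation:
Slide right:
row 0: [16, 0, 0, 64] -> [0, 0, 16, 64]
row 1: [0, 2, 4, 64] -> [0, 2, 4, 64]
row 2: [64, 64, 0, 8] -> [0, 0, 128, 8]
row 3: [8, 0, 4, 0] -> [0, 0, 8, 4]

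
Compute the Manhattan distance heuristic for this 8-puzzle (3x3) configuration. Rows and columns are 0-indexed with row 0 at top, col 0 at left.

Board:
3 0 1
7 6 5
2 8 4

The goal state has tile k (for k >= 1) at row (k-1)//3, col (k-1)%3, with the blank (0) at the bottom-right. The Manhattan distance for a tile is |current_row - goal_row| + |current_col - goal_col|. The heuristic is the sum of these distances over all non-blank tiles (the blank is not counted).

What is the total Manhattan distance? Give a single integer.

Tile 3: (0,0)->(0,2) = 2
Tile 1: (0,2)->(0,0) = 2
Tile 7: (1,0)->(2,0) = 1
Tile 6: (1,1)->(1,2) = 1
Tile 5: (1,2)->(1,1) = 1
Tile 2: (2,0)->(0,1) = 3
Tile 8: (2,1)->(2,1) = 0
Tile 4: (2,2)->(1,0) = 3
Sum: 2 + 2 + 1 + 1 + 1 + 3 + 0 + 3 = 13

Answer: 13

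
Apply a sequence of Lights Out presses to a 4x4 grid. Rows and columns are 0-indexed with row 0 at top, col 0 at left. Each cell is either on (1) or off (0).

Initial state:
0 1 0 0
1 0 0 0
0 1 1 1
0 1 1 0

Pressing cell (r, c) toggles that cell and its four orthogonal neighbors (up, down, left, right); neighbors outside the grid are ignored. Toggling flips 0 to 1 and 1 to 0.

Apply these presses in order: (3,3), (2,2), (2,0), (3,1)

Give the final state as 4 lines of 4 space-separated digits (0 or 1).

Answer: 0 1 0 0
0 0 1 0
1 0 0 1
0 0 0 1

Derivation:
After press 1 at (3,3):
0 1 0 0
1 0 0 0
0 1 1 0
0 1 0 1

After press 2 at (2,2):
0 1 0 0
1 0 1 0
0 0 0 1
0 1 1 1

After press 3 at (2,0):
0 1 0 0
0 0 1 0
1 1 0 1
1 1 1 1

After press 4 at (3,1):
0 1 0 0
0 0 1 0
1 0 0 1
0 0 0 1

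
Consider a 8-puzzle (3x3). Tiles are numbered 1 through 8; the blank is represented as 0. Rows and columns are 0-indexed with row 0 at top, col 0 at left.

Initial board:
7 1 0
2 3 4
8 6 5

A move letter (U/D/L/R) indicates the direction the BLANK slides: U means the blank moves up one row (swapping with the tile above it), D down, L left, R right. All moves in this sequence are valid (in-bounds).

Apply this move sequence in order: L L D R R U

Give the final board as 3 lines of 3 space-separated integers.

Answer: 2 7 0
3 4 1
8 6 5

Derivation:
After move 1 (L):
7 0 1
2 3 4
8 6 5

After move 2 (L):
0 7 1
2 3 4
8 6 5

After move 3 (D):
2 7 1
0 3 4
8 6 5

After move 4 (R):
2 7 1
3 0 4
8 6 5

After move 5 (R):
2 7 1
3 4 0
8 6 5

After move 6 (U):
2 7 0
3 4 1
8 6 5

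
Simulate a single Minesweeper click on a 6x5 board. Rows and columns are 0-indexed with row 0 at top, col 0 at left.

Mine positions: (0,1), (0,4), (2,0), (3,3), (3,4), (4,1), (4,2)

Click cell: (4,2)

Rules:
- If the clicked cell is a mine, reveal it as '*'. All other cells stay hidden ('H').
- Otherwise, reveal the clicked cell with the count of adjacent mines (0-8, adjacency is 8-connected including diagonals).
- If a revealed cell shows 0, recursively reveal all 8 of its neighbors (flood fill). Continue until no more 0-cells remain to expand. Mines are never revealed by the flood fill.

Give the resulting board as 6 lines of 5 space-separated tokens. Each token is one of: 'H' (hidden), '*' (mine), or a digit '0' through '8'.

H H H H H
H H H H H
H H H H H
H H H H H
H H * H H
H H H H H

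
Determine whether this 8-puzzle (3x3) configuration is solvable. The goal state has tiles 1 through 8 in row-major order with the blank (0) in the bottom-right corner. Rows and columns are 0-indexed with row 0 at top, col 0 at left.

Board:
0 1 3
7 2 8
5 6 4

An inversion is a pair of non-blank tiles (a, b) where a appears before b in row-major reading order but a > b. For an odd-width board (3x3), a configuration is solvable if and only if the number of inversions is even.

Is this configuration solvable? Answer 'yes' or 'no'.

Answer: yes

Derivation:
Inversions (pairs i<j in row-major order where tile[i] > tile[j] > 0): 10
10 is even, so the puzzle is solvable.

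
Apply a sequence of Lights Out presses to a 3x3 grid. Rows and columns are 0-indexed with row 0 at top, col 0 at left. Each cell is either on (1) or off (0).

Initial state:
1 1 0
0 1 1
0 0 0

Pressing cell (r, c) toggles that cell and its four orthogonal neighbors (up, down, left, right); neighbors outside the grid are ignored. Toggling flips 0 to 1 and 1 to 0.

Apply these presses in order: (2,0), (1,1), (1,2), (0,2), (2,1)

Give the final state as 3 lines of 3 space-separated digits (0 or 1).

After press 1 at (2,0):
1 1 0
1 1 1
1 1 0

After press 2 at (1,1):
1 0 0
0 0 0
1 0 0

After press 3 at (1,2):
1 0 1
0 1 1
1 0 1

After press 4 at (0,2):
1 1 0
0 1 0
1 0 1

After press 5 at (2,1):
1 1 0
0 0 0
0 1 0

Answer: 1 1 0
0 0 0
0 1 0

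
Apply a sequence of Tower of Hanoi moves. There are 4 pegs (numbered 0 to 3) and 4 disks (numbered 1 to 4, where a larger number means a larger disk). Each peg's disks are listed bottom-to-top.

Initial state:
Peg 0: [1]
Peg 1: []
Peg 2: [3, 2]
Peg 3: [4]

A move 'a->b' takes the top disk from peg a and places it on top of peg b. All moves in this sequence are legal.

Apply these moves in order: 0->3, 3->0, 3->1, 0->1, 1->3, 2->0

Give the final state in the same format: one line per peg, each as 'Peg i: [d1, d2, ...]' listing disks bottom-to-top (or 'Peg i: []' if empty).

Answer: Peg 0: [2]
Peg 1: [4]
Peg 2: [3]
Peg 3: [1]

Derivation:
After move 1 (0->3):
Peg 0: []
Peg 1: []
Peg 2: [3, 2]
Peg 3: [4, 1]

After move 2 (3->0):
Peg 0: [1]
Peg 1: []
Peg 2: [3, 2]
Peg 3: [4]

After move 3 (3->1):
Peg 0: [1]
Peg 1: [4]
Peg 2: [3, 2]
Peg 3: []

After move 4 (0->1):
Peg 0: []
Peg 1: [4, 1]
Peg 2: [3, 2]
Peg 3: []

After move 5 (1->3):
Peg 0: []
Peg 1: [4]
Peg 2: [3, 2]
Peg 3: [1]

After move 6 (2->0):
Peg 0: [2]
Peg 1: [4]
Peg 2: [3]
Peg 3: [1]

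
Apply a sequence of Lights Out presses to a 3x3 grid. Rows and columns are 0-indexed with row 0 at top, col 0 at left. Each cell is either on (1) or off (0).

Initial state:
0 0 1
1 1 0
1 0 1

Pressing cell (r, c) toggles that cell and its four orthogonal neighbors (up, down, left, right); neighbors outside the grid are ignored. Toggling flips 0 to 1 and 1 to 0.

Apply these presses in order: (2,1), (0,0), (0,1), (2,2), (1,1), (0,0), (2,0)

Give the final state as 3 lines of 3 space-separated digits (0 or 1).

After press 1 at (2,1):
0 0 1
1 0 0
0 1 0

After press 2 at (0,0):
1 1 1
0 0 0
0 1 0

After press 3 at (0,1):
0 0 0
0 1 0
0 1 0

After press 4 at (2,2):
0 0 0
0 1 1
0 0 1

After press 5 at (1,1):
0 1 0
1 0 0
0 1 1

After press 6 at (0,0):
1 0 0
0 0 0
0 1 1

After press 7 at (2,0):
1 0 0
1 0 0
1 0 1

Answer: 1 0 0
1 0 0
1 0 1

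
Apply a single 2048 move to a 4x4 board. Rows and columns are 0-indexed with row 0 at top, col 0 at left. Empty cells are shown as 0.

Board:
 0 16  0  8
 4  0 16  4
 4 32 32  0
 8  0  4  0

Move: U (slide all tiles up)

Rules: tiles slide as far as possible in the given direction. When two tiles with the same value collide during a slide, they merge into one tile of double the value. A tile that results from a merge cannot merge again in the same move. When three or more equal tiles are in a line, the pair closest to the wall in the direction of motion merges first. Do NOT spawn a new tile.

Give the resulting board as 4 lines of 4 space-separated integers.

Slide up:
col 0: [0, 4, 4, 8] -> [8, 8, 0, 0]
col 1: [16, 0, 32, 0] -> [16, 32, 0, 0]
col 2: [0, 16, 32, 4] -> [16, 32, 4, 0]
col 3: [8, 4, 0, 0] -> [8, 4, 0, 0]

Answer:  8 16 16  8
 8 32 32  4
 0  0  4  0
 0  0  0  0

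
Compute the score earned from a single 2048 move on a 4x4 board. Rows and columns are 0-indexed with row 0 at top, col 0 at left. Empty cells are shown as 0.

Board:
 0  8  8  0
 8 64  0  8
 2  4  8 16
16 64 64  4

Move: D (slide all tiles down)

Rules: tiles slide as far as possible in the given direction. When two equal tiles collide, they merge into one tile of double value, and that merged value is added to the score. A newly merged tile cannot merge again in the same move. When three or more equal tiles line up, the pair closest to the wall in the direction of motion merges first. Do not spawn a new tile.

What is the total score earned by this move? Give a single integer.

Slide down:
col 0: [0, 8, 2, 16] -> [0, 8, 2, 16]  score +0 (running 0)
col 1: [8, 64, 4, 64] -> [8, 64, 4, 64]  score +0 (running 0)
col 2: [8, 0, 8, 64] -> [0, 0, 16, 64]  score +16 (running 16)
col 3: [0, 8, 16, 4] -> [0, 8, 16, 4]  score +0 (running 16)
Board after move:
 0  8  0  0
 8 64  0  8
 2  4 16 16
16 64 64  4

Answer: 16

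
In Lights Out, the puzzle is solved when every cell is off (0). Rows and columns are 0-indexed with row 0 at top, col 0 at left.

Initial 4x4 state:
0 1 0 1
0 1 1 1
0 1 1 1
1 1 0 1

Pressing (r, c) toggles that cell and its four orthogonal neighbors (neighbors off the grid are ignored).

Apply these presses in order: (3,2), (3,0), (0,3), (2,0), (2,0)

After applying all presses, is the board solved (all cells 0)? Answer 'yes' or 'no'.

After press 1 at (3,2):
0 1 0 1
0 1 1 1
0 1 0 1
1 0 1 0

After press 2 at (3,0):
0 1 0 1
0 1 1 1
1 1 0 1
0 1 1 0

After press 3 at (0,3):
0 1 1 0
0 1 1 0
1 1 0 1
0 1 1 0

After press 4 at (2,0):
0 1 1 0
1 1 1 0
0 0 0 1
1 1 1 0

After press 5 at (2,0):
0 1 1 0
0 1 1 0
1 1 0 1
0 1 1 0

Lights still on: 9

Answer: no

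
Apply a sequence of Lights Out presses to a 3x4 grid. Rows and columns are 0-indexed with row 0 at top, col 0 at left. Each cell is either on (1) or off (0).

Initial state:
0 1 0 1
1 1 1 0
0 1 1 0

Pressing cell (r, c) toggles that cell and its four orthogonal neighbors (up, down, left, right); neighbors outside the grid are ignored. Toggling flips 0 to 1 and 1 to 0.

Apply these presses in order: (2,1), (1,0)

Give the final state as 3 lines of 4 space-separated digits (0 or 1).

Answer: 1 1 0 1
0 1 1 0
0 0 0 0

Derivation:
After press 1 at (2,1):
0 1 0 1
1 0 1 0
1 0 0 0

After press 2 at (1,0):
1 1 0 1
0 1 1 0
0 0 0 0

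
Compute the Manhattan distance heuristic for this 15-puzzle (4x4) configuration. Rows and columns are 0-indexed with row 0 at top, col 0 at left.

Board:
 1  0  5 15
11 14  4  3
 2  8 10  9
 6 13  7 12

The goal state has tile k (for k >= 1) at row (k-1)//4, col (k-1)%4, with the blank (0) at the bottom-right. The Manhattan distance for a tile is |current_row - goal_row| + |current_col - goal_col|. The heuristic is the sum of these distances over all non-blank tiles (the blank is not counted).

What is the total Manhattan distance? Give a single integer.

Answer: 33

Derivation:
Tile 1: at (0,0), goal (0,0), distance |0-0|+|0-0| = 0
Tile 5: at (0,2), goal (1,0), distance |0-1|+|2-0| = 3
Tile 15: at (0,3), goal (3,2), distance |0-3|+|3-2| = 4
Tile 11: at (1,0), goal (2,2), distance |1-2|+|0-2| = 3
Tile 14: at (1,1), goal (3,1), distance |1-3|+|1-1| = 2
Tile 4: at (1,2), goal (0,3), distance |1-0|+|2-3| = 2
Tile 3: at (1,3), goal (0,2), distance |1-0|+|3-2| = 2
Tile 2: at (2,0), goal (0,1), distance |2-0|+|0-1| = 3
Tile 8: at (2,1), goal (1,3), distance |2-1|+|1-3| = 3
Tile 10: at (2,2), goal (2,1), distance |2-2|+|2-1| = 1
Tile 9: at (2,3), goal (2,0), distance |2-2|+|3-0| = 3
Tile 6: at (3,0), goal (1,1), distance |3-1|+|0-1| = 3
Tile 13: at (3,1), goal (3,0), distance |3-3|+|1-0| = 1
Tile 7: at (3,2), goal (1,2), distance |3-1|+|2-2| = 2
Tile 12: at (3,3), goal (2,3), distance |3-2|+|3-3| = 1
Sum: 0 + 3 + 4 + 3 + 2 + 2 + 2 + 3 + 3 + 1 + 3 + 3 + 1 + 2 + 1 = 33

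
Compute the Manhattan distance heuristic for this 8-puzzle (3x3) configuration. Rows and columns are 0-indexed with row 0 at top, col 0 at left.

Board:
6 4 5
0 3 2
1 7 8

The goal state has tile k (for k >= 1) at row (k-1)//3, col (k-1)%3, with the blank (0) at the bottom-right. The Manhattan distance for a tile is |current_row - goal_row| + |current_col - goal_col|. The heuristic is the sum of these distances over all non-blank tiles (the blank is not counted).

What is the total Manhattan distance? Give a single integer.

Answer: 15

Derivation:
Tile 6: (0,0)->(1,2) = 3
Tile 4: (0,1)->(1,0) = 2
Tile 5: (0,2)->(1,1) = 2
Tile 3: (1,1)->(0,2) = 2
Tile 2: (1,2)->(0,1) = 2
Tile 1: (2,0)->(0,0) = 2
Tile 7: (2,1)->(2,0) = 1
Tile 8: (2,2)->(2,1) = 1
Sum: 3 + 2 + 2 + 2 + 2 + 2 + 1 + 1 = 15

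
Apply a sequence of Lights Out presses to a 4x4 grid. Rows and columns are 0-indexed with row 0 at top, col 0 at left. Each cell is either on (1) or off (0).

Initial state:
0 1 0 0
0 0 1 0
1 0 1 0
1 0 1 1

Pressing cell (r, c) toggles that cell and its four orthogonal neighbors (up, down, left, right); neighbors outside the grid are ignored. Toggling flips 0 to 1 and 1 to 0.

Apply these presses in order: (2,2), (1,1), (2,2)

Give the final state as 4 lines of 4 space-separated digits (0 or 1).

After press 1 at (2,2):
0 1 0 0
0 0 0 0
1 1 0 1
1 0 0 1

After press 2 at (1,1):
0 0 0 0
1 1 1 0
1 0 0 1
1 0 0 1

After press 3 at (2,2):
0 0 0 0
1 1 0 0
1 1 1 0
1 0 1 1

Answer: 0 0 0 0
1 1 0 0
1 1 1 0
1 0 1 1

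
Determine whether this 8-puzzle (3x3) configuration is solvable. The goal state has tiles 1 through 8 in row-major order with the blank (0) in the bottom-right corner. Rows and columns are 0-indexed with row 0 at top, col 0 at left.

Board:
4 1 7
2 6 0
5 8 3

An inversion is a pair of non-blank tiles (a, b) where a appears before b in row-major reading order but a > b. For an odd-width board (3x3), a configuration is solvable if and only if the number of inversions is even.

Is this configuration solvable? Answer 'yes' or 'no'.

Inversions (pairs i<j in row-major order where tile[i] > tile[j] > 0): 11
11 is odd, so the puzzle is not solvable.

Answer: no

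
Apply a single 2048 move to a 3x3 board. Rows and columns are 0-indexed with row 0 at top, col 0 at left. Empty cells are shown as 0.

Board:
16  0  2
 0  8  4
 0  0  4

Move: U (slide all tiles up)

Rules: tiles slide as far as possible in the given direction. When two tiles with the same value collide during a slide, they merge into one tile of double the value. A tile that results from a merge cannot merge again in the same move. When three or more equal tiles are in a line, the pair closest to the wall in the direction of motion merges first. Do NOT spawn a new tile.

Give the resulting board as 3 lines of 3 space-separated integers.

Slide up:
col 0: [16, 0, 0] -> [16, 0, 0]
col 1: [0, 8, 0] -> [8, 0, 0]
col 2: [2, 4, 4] -> [2, 8, 0]

Answer: 16  8  2
 0  0  8
 0  0  0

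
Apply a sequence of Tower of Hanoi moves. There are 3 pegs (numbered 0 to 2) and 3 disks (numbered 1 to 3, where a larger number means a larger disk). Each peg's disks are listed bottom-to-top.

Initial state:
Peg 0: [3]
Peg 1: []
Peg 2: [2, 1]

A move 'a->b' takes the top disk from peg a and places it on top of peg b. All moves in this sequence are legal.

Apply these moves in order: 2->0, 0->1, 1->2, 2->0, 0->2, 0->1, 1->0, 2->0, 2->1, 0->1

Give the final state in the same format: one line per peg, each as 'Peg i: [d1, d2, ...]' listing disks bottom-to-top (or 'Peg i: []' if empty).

After move 1 (2->0):
Peg 0: [3, 1]
Peg 1: []
Peg 2: [2]

After move 2 (0->1):
Peg 0: [3]
Peg 1: [1]
Peg 2: [2]

After move 3 (1->2):
Peg 0: [3]
Peg 1: []
Peg 2: [2, 1]

After move 4 (2->0):
Peg 0: [3, 1]
Peg 1: []
Peg 2: [2]

After move 5 (0->2):
Peg 0: [3]
Peg 1: []
Peg 2: [2, 1]

After move 6 (0->1):
Peg 0: []
Peg 1: [3]
Peg 2: [2, 1]

After move 7 (1->0):
Peg 0: [3]
Peg 1: []
Peg 2: [2, 1]

After move 8 (2->0):
Peg 0: [3, 1]
Peg 1: []
Peg 2: [2]

After move 9 (2->1):
Peg 0: [3, 1]
Peg 1: [2]
Peg 2: []

After move 10 (0->1):
Peg 0: [3]
Peg 1: [2, 1]
Peg 2: []

Answer: Peg 0: [3]
Peg 1: [2, 1]
Peg 2: []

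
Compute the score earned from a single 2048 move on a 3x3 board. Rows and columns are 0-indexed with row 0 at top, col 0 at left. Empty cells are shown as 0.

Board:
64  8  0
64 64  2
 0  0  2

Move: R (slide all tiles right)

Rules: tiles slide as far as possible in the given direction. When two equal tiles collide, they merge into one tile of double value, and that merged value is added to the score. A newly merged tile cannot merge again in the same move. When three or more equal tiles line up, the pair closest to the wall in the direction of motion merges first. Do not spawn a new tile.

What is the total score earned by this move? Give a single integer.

Slide right:
row 0: [64, 8, 0] -> [0, 64, 8]  score +0 (running 0)
row 1: [64, 64, 2] -> [0, 128, 2]  score +128 (running 128)
row 2: [0, 0, 2] -> [0, 0, 2]  score +0 (running 128)
Board after move:
  0  64   8
  0 128   2
  0   0   2

Answer: 128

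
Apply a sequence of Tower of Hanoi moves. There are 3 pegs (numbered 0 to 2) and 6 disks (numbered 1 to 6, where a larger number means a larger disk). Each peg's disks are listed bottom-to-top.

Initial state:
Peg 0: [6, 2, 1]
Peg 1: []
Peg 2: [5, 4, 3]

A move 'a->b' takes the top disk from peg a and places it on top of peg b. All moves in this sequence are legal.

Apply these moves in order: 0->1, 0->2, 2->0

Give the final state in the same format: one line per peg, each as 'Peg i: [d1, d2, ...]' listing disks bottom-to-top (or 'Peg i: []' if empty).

After move 1 (0->1):
Peg 0: [6, 2]
Peg 1: [1]
Peg 2: [5, 4, 3]

After move 2 (0->2):
Peg 0: [6]
Peg 1: [1]
Peg 2: [5, 4, 3, 2]

After move 3 (2->0):
Peg 0: [6, 2]
Peg 1: [1]
Peg 2: [5, 4, 3]

Answer: Peg 0: [6, 2]
Peg 1: [1]
Peg 2: [5, 4, 3]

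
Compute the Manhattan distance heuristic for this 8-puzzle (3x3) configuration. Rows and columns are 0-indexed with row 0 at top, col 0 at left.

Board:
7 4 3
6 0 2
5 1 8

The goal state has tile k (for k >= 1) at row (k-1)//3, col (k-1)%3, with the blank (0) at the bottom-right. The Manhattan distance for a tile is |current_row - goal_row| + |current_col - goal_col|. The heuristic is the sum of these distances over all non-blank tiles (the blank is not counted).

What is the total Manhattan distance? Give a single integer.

Answer: 14

Derivation:
Tile 7: (0,0)->(2,0) = 2
Tile 4: (0,1)->(1,0) = 2
Tile 3: (0,2)->(0,2) = 0
Tile 6: (1,0)->(1,2) = 2
Tile 2: (1,2)->(0,1) = 2
Tile 5: (2,0)->(1,1) = 2
Tile 1: (2,1)->(0,0) = 3
Tile 8: (2,2)->(2,1) = 1
Sum: 2 + 2 + 0 + 2 + 2 + 2 + 3 + 1 = 14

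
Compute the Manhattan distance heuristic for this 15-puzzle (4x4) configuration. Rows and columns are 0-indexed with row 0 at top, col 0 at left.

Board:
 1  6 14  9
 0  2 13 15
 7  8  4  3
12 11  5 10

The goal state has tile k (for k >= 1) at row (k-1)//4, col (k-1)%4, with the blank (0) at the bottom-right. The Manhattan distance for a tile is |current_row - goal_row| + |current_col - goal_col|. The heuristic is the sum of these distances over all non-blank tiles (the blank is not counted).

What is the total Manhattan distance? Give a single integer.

Tile 1: (0,0)->(0,0) = 0
Tile 6: (0,1)->(1,1) = 1
Tile 14: (0,2)->(3,1) = 4
Tile 9: (0,3)->(2,0) = 5
Tile 2: (1,1)->(0,1) = 1
Tile 13: (1,2)->(3,0) = 4
Tile 15: (1,3)->(3,2) = 3
Tile 7: (2,0)->(1,2) = 3
Tile 8: (2,1)->(1,3) = 3
Tile 4: (2,2)->(0,3) = 3
Tile 3: (2,3)->(0,2) = 3
Tile 12: (3,0)->(2,3) = 4
Tile 11: (3,1)->(2,2) = 2
Tile 5: (3,2)->(1,0) = 4
Tile 10: (3,3)->(2,1) = 3
Sum: 0 + 1 + 4 + 5 + 1 + 4 + 3 + 3 + 3 + 3 + 3 + 4 + 2 + 4 + 3 = 43

Answer: 43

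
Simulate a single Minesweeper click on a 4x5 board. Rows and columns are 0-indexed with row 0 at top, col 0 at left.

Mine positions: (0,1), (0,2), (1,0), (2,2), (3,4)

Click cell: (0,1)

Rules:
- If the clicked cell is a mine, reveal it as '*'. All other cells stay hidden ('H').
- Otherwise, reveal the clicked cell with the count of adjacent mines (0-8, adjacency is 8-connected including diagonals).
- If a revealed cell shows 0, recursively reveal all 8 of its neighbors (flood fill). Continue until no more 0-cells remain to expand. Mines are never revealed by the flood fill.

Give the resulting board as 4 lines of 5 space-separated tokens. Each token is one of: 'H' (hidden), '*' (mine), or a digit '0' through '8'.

H * H H H
H H H H H
H H H H H
H H H H H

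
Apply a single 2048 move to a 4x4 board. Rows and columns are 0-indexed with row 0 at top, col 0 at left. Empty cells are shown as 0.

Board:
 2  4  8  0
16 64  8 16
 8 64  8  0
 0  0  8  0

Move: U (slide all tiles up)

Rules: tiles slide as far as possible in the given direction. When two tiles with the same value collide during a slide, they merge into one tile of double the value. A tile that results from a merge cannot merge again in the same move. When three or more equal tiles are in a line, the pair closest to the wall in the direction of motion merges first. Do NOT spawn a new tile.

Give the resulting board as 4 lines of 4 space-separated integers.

Answer:   2   4  16  16
 16 128  16   0
  8   0   0   0
  0   0   0   0

Derivation:
Slide up:
col 0: [2, 16, 8, 0] -> [2, 16, 8, 0]
col 1: [4, 64, 64, 0] -> [4, 128, 0, 0]
col 2: [8, 8, 8, 8] -> [16, 16, 0, 0]
col 3: [0, 16, 0, 0] -> [16, 0, 0, 0]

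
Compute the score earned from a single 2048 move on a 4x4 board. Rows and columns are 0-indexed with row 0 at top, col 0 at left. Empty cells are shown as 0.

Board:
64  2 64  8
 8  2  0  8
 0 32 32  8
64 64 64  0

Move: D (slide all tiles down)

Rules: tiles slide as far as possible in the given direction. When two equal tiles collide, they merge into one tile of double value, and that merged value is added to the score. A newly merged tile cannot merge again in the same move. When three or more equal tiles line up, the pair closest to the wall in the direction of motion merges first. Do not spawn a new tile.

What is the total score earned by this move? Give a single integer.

Answer: 20

Derivation:
Slide down:
col 0: [64, 8, 0, 64] -> [0, 64, 8, 64]  score +0 (running 0)
col 1: [2, 2, 32, 64] -> [0, 4, 32, 64]  score +4 (running 4)
col 2: [64, 0, 32, 64] -> [0, 64, 32, 64]  score +0 (running 4)
col 3: [8, 8, 8, 0] -> [0, 0, 8, 16]  score +16 (running 20)
Board after move:
 0  0  0  0
64  4 64  0
 8 32 32  8
64 64 64 16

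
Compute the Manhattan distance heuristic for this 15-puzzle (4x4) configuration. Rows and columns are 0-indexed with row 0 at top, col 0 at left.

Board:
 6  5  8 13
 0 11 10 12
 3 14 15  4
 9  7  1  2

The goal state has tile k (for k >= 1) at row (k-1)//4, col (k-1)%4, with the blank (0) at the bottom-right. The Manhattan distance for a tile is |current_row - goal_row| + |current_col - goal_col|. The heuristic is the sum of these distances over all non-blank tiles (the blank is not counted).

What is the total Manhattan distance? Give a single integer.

Tile 6: (0,0)->(1,1) = 2
Tile 5: (0,1)->(1,0) = 2
Tile 8: (0,2)->(1,3) = 2
Tile 13: (0,3)->(3,0) = 6
Tile 11: (1,1)->(2,2) = 2
Tile 10: (1,2)->(2,1) = 2
Tile 12: (1,3)->(2,3) = 1
Tile 3: (2,0)->(0,2) = 4
Tile 14: (2,1)->(3,1) = 1
Tile 15: (2,2)->(3,2) = 1
Tile 4: (2,3)->(0,3) = 2
Tile 9: (3,0)->(2,0) = 1
Tile 7: (3,1)->(1,2) = 3
Tile 1: (3,2)->(0,0) = 5
Tile 2: (3,3)->(0,1) = 5
Sum: 2 + 2 + 2 + 6 + 2 + 2 + 1 + 4 + 1 + 1 + 2 + 1 + 3 + 5 + 5 = 39

Answer: 39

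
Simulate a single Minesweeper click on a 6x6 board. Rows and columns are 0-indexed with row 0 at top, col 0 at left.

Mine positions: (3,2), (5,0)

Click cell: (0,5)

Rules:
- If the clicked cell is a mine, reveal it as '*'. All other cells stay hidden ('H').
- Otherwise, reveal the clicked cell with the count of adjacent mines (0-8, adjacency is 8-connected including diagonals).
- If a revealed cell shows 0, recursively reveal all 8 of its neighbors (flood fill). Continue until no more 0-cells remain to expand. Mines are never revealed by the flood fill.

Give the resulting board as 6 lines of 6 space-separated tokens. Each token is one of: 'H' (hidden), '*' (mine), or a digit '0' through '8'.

0 0 0 0 0 0
0 0 0 0 0 0
0 1 1 1 0 0
0 1 H 1 0 0
1 2 1 1 0 0
H 1 0 0 0 0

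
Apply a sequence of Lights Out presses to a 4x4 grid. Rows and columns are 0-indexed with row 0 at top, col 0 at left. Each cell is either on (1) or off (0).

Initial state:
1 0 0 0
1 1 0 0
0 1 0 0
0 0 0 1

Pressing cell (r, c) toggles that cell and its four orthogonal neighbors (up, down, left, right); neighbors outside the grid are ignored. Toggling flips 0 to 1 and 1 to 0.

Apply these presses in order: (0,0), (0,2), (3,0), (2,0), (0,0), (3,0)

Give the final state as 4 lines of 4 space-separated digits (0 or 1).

Answer: 1 1 1 1
0 1 1 0
1 0 0 0
1 0 0 1

Derivation:
After press 1 at (0,0):
0 1 0 0
0 1 0 0
0 1 0 0
0 0 0 1

After press 2 at (0,2):
0 0 1 1
0 1 1 0
0 1 0 0
0 0 0 1

After press 3 at (3,0):
0 0 1 1
0 1 1 0
1 1 0 0
1 1 0 1

After press 4 at (2,0):
0 0 1 1
1 1 1 0
0 0 0 0
0 1 0 1

After press 5 at (0,0):
1 1 1 1
0 1 1 0
0 0 0 0
0 1 0 1

After press 6 at (3,0):
1 1 1 1
0 1 1 0
1 0 0 0
1 0 0 1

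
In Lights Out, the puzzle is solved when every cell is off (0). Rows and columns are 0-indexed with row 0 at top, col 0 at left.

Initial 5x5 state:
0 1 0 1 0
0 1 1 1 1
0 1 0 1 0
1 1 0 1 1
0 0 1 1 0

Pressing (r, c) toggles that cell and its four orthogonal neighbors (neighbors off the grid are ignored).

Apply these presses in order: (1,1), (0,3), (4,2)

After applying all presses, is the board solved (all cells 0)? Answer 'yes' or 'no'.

Answer: no

Derivation:
After press 1 at (1,1):
0 0 0 1 0
1 0 0 1 1
0 0 0 1 0
1 1 0 1 1
0 0 1 1 0

After press 2 at (0,3):
0 0 1 0 1
1 0 0 0 1
0 0 0 1 0
1 1 0 1 1
0 0 1 1 0

After press 3 at (4,2):
0 0 1 0 1
1 0 0 0 1
0 0 0 1 0
1 1 1 1 1
0 1 0 0 0

Lights still on: 11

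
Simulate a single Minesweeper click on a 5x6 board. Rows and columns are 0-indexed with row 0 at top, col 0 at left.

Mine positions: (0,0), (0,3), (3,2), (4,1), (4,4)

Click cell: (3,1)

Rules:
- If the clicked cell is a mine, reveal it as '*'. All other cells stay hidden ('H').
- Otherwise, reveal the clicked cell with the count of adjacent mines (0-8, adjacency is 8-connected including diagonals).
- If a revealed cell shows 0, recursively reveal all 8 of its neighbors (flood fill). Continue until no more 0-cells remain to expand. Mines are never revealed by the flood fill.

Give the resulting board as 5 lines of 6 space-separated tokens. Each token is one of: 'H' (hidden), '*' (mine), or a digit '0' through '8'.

H H H H H H
H H H H H H
H H H H H H
H 2 H H H H
H H H H H H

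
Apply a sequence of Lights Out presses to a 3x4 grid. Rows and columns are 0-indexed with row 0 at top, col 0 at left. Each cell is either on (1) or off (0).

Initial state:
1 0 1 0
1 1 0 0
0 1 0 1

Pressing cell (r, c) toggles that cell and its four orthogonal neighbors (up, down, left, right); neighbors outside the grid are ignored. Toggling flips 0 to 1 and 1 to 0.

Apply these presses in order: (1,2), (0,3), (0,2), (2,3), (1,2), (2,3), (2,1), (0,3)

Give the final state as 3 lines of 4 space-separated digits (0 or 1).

After press 1 at (1,2):
1 0 0 0
1 0 1 1
0 1 1 1

After press 2 at (0,3):
1 0 1 1
1 0 1 0
0 1 1 1

After press 3 at (0,2):
1 1 0 0
1 0 0 0
0 1 1 1

After press 4 at (2,3):
1 1 0 0
1 0 0 1
0 1 0 0

After press 5 at (1,2):
1 1 1 0
1 1 1 0
0 1 1 0

After press 6 at (2,3):
1 1 1 0
1 1 1 1
0 1 0 1

After press 7 at (2,1):
1 1 1 0
1 0 1 1
1 0 1 1

After press 8 at (0,3):
1 1 0 1
1 0 1 0
1 0 1 1

Answer: 1 1 0 1
1 0 1 0
1 0 1 1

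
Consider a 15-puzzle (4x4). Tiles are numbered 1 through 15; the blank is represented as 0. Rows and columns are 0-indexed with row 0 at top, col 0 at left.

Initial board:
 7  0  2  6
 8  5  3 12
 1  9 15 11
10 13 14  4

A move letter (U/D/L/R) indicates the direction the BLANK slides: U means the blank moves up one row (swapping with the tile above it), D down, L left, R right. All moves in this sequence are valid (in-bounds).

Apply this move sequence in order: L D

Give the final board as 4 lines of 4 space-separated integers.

Answer:  8  7  2  6
 0  5  3 12
 1  9 15 11
10 13 14  4

Derivation:
After move 1 (L):
 0  7  2  6
 8  5  3 12
 1  9 15 11
10 13 14  4

After move 2 (D):
 8  7  2  6
 0  5  3 12
 1  9 15 11
10 13 14  4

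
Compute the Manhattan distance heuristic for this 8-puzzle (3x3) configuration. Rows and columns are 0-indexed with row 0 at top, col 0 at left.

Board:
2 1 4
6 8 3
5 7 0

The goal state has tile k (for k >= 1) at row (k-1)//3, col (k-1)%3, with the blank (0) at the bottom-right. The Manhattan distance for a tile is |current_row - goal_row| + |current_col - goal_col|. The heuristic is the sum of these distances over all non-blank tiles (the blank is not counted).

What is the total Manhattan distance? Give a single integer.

Tile 2: (0,0)->(0,1) = 1
Tile 1: (0,1)->(0,0) = 1
Tile 4: (0,2)->(1,0) = 3
Tile 6: (1,0)->(1,2) = 2
Tile 8: (1,1)->(2,1) = 1
Tile 3: (1,2)->(0,2) = 1
Tile 5: (2,0)->(1,1) = 2
Tile 7: (2,1)->(2,0) = 1
Sum: 1 + 1 + 3 + 2 + 1 + 1 + 2 + 1 = 12

Answer: 12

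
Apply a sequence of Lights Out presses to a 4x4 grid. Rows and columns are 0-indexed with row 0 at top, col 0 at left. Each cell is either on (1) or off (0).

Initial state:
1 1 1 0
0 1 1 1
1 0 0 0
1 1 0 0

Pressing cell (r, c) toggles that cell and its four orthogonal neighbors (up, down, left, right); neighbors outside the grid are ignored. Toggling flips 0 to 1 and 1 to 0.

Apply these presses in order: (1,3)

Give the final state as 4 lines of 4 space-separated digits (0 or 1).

After press 1 at (1,3):
1 1 1 1
0 1 0 0
1 0 0 1
1 1 0 0

Answer: 1 1 1 1
0 1 0 0
1 0 0 1
1 1 0 0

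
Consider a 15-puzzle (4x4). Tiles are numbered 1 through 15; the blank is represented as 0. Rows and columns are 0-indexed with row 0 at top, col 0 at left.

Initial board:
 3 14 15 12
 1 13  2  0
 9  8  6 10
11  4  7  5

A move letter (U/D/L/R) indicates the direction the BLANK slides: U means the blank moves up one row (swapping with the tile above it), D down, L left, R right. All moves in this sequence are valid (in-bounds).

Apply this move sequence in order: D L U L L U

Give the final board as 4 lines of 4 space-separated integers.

Answer:  0 14 15 12
 3  1 13 10
 9  8  2  6
11  4  7  5

Derivation:
After move 1 (D):
 3 14 15 12
 1 13  2 10
 9  8  6  0
11  4  7  5

After move 2 (L):
 3 14 15 12
 1 13  2 10
 9  8  0  6
11  4  7  5

After move 3 (U):
 3 14 15 12
 1 13  0 10
 9  8  2  6
11  4  7  5

After move 4 (L):
 3 14 15 12
 1  0 13 10
 9  8  2  6
11  4  7  5

After move 5 (L):
 3 14 15 12
 0  1 13 10
 9  8  2  6
11  4  7  5

After move 6 (U):
 0 14 15 12
 3  1 13 10
 9  8  2  6
11  4  7  5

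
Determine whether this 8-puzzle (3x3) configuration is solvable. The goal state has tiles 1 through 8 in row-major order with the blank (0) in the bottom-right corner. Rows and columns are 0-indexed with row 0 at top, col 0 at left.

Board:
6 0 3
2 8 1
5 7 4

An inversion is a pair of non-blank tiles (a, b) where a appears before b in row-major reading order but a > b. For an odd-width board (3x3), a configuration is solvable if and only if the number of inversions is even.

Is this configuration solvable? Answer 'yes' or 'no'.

Answer: yes

Derivation:
Inversions (pairs i<j in row-major order where tile[i] > tile[j] > 0): 14
14 is even, so the puzzle is solvable.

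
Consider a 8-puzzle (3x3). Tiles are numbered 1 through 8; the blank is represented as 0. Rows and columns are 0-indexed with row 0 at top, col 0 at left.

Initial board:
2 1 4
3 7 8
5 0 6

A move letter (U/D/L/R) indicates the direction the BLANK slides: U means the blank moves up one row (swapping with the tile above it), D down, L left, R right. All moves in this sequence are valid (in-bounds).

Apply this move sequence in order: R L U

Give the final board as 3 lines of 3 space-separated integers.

Answer: 2 1 4
3 0 8
5 7 6

Derivation:
After move 1 (R):
2 1 4
3 7 8
5 6 0

After move 2 (L):
2 1 4
3 7 8
5 0 6

After move 3 (U):
2 1 4
3 0 8
5 7 6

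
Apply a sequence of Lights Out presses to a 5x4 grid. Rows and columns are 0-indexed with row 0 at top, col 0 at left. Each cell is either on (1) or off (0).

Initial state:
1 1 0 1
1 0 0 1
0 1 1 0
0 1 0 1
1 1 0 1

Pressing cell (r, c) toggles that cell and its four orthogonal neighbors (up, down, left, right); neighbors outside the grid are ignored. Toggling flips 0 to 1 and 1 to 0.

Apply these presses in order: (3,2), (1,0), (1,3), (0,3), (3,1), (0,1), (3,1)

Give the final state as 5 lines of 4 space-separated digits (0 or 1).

Answer: 1 0 0 1
0 0 1 1
1 1 0 1
0 0 1 0
1 1 1 1

Derivation:
After press 1 at (3,2):
1 1 0 1
1 0 0 1
0 1 0 0
0 0 1 0
1 1 1 1

After press 2 at (1,0):
0 1 0 1
0 1 0 1
1 1 0 0
0 0 1 0
1 1 1 1

After press 3 at (1,3):
0 1 0 0
0 1 1 0
1 1 0 1
0 0 1 0
1 1 1 1

After press 4 at (0,3):
0 1 1 1
0 1 1 1
1 1 0 1
0 0 1 0
1 1 1 1

After press 5 at (3,1):
0 1 1 1
0 1 1 1
1 0 0 1
1 1 0 0
1 0 1 1

After press 6 at (0,1):
1 0 0 1
0 0 1 1
1 0 0 1
1 1 0 0
1 0 1 1

After press 7 at (3,1):
1 0 0 1
0 0 1 1
1 1 0 1
0 0 1 0
1 1 1 1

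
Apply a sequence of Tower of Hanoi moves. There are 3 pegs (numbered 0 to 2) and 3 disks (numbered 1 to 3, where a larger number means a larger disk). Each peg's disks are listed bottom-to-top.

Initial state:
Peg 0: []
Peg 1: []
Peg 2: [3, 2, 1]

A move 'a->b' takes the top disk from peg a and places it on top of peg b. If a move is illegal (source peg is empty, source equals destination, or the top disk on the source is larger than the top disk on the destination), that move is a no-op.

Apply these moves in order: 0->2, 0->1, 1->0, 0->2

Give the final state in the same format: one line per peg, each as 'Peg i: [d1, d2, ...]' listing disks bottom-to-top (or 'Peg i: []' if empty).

Answer: Peg 0: []
Peg 1: []
Peg 2: [3, 2, 1]

Derivation:
After move 1 (0->2):
Peg 0: []
Peg 1: []
Peg 2: [3, 2, 1]

After move 2 (0->1):
Peg 0: []
Peg 1: []
Peg 2: [3, 2, 1]

After move 3 (1->0):
Peg 0: []
Peg 1: []
Peg 2: [3, 2, 1]

After move 4 (0->2):
Peg 0: []
Peg 1: []
Peg 2: [3, 2, 1]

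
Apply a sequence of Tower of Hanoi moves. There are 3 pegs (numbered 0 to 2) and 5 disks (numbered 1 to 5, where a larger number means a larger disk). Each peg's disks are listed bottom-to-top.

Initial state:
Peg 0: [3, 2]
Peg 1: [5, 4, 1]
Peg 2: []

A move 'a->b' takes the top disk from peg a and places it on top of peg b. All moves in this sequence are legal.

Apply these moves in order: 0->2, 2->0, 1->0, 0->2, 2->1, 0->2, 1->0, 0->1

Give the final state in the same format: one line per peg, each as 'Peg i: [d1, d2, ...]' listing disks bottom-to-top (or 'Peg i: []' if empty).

Answer: Peg 0: [3]
Peg 1: [5, 4, 1]
Peg 2: [2]

Derivation:
After move 1 (0->2):
Peg 0: [3]
Peg 1: [5, 4, 1]
Peg 2: [2]

After move 2 (2->0):
Peg 0: [3, 2]
Peg 1: [5, 4, 1]
Peg 2: []

After move 3 (1->0):
Peg 0: [3, 2, 1]
Peg 1: [5, 4]
Peg 2: []

After move 4 (0->2):
Peg 0: [3, 2]
Peg 1: [5, 4]
Peg 2: [1]

After move 5 (2->1):
Peg 0: [3, 2]
Peg 1: [5, 4, 1]
Peg 2: []

After move 6 (0->2):
Peg 0: [3]
Peg 1: [5, 4, 1]
Peg 2: [2]

After move 7 (1->0):
Peg 0: [3, 1]
Peg 1: [5, 4]
Peg 2: [2]

After move 8 (0->1):
Peg 0: [3]
Peg 1: [5, 4, 1]
Peg 2: [2]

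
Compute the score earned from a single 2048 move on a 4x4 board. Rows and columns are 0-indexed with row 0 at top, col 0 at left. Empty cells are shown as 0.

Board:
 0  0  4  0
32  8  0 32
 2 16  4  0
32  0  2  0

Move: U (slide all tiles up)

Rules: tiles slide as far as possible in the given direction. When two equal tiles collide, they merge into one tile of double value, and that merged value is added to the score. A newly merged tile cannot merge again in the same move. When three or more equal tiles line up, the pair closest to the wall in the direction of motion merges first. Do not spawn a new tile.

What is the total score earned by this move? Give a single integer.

Answer: 8

Derivation:
Slide up:
col 0: [0, 32, 2, 32] -> [32, 2, 32, 0]  score +0 (running 0)
col 1: [0, 8, 16, 0] -> [8, 16, 0, 0]  score +0 (running 0)
col 2: [4, 0, 4, 2] -> [8, 2, 0, 0]  score +8 (running 8)
col 3: [0, 32, 0, 0] -> [32, 0, 0, 0]  score +0 (running 8)
Board after move:
32  8  8 32
 2 16  2  0
32  0  0  0
 0  0  0  0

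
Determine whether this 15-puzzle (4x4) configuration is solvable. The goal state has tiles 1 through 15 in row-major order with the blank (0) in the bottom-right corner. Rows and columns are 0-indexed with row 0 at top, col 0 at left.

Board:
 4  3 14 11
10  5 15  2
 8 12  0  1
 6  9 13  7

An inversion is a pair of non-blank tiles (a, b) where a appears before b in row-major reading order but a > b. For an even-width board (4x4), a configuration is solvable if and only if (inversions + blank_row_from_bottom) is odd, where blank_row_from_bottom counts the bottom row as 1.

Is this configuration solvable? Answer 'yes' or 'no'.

Inversions: 51
Blank is in row 2 (0-indexed from top), which is row 2 counting from the bottom (bottom = 1).
51 + 2 = 53, which is odd, so the puzzle is solvable.

Answer: yes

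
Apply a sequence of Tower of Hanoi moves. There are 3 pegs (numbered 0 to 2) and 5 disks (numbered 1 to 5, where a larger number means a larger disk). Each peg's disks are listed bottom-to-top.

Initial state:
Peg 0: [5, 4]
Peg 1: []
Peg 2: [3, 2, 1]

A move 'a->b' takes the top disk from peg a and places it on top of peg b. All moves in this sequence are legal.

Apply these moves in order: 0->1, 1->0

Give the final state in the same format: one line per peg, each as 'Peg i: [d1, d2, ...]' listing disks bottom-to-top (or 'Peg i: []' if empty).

After move 1 (0->1):
Peg 0: [5]
Peg 1: [4]
Peg 2: [3, 2, 1]

After move 2 (1->0):
Peg 0: [5, 4]
Peg 1: []
Peg 2: [3, 2, 1]

Answer: Peg 0: [5, 4]
Peg 1: []
Peg 2: [3, 2, 1]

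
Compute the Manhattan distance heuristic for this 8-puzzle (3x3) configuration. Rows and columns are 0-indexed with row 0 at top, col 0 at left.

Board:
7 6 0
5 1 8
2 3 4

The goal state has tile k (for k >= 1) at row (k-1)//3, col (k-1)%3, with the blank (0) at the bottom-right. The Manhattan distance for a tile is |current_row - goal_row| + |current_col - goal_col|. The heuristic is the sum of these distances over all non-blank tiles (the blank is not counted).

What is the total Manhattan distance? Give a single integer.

Tile 7: (0,0)->(2,0) = 2
Tile 6: (0,1)->(1,2) = 2
Tile 5: (1,0)->(1,1) = 1
Tile 1: (1,1)->(0,0) = 2
Tile 8: (1,2)->(2,1) = 2
Tile 2: (2,0)->(0,1) = 3
Tile 3: (2,1)->(0,2) = 3
Tile 4: (2,2)->(1,0) = 3
Sum: 2 + 2 + 1 + 2 + 2 + 3 + 3 + 3 = 18

Answer: 18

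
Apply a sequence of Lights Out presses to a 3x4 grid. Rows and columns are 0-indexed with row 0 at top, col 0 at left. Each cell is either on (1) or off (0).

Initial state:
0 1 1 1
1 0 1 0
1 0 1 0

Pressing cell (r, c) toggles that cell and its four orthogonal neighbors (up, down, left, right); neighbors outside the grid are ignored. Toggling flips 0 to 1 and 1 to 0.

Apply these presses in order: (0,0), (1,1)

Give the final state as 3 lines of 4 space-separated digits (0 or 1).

After press 1 at (0,0):
1 0 1 1
0 0 1 0
1 0 1 0

After press 2 at (1,1):
1 1 1 1
1 1 0 0
1 1 1 0

Answer: 1 1 1 1
1 1 0 0
1 1 1 0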